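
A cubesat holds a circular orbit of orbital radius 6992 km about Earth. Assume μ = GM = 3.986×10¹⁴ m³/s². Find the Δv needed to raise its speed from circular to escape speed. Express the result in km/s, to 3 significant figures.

Δv ≈ 3.13 km/s

r = 6992 km = 6.992×10⁶ m.
Circular speed v_c = √(μ/r) = 7550 m/s.
Escape speed v_esc = √(2μ/r) = √2 × v_c = 10680 m/s.
Δv = v_esc − v_c = 3127 m/s = 3.127 km/s.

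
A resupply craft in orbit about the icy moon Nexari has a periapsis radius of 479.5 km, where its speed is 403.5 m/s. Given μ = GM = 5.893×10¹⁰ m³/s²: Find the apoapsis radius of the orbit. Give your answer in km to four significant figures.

apoapsis radius ≈ 940.7 km

r_p = 4.795×10⁵ m.
Specific energy ε = v²/2 − μ/r = -4.149×10⁴ J/kg, so a = −μ/(2ε) = 7.101×10⁵ m.
The apsides satisfy r_p + r_a = 2a, so the apoapsis radius is 2a − r_p = 9.407×10⁵ m = 940.75 km.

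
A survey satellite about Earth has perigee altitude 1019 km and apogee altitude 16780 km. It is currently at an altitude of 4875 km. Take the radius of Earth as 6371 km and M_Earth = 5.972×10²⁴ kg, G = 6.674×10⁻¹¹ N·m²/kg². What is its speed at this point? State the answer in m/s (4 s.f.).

v ≈ 6692 m/s

μ = GM = 6.674×10⁻¹¹ × 5.972×10²⁴ = 3.986×10¹⁴ m³/s².
r_p = 6371 + 1019 = 7390.0 km = 7.3900×10⁶ m.
r_a = 6371 + 16780 = 23151 km = 2.3151×10⁷ m.
r = 6371 + 4875 = 11246 km = 1.125×10⁷ m.
Semi-major axis a = (r_p + r_a)/2 = 15270 km = 1.527×10⁷ m.
Vis-viva: v² = μ(2/r − 1/a) = 3.986×10¹⁴ × (1.778×10⁻⁷ − 6.549×10⁻⁸) = 4.478×10⁷ m²/s².
v = 6692 m/s.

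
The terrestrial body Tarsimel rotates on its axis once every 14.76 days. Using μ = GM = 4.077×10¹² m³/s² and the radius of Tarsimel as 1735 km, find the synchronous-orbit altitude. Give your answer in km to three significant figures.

h_sync ≈ 53400 km

T = 14.76 days = 1.275×10⁶ s.
A synchronous orbit has period T, so by Kepler's third law a = (μT²/4π²)^(1/3).
μT²/4π² = 4.077×10¹² × (1.275×10⁶)² / 39.48 = 1.680×10²³ m³.
a = 5.517×10⁷ m = 55173 km.
Altitude h = a − R = 55173 − 1735 = 53438 km.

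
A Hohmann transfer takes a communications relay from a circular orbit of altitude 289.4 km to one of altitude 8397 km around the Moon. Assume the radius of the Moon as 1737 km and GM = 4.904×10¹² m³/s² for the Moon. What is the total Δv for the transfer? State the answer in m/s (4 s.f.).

r₁ = 1737 + 289.4 = 2026.4 km = 2.0264×10⁶ m.
r₂ = 1737 + 8397 = 10134 km = 1.0134×10⁷ m.
Transfer ellipse a_t = (r₁ + r₂)/2 = 6.080×10⁶ m.
At r₁: circular v_c1 = √(μ/r₁) = 1556 m/s; transfer-perilune v_p = √[μ(2/r₁ − 1/a_t)] = 2008 m/s.
Δv₁ = v_p − v_c1 = 452.7 m/s.
At r₂: circular v_c2 = √(μ/r₂) = 695.6 m/s; transfer-apolune v_a = √[μ(2/r₂ − 1/a_t)] = 401.6 m/s.
Δv₂ = v_c2 − v_a = 294.0 m/s.
Total Δv = Δv₁ + Δv₂ = 746.8 m/s.

Δv_total ≈ 746.8 m/s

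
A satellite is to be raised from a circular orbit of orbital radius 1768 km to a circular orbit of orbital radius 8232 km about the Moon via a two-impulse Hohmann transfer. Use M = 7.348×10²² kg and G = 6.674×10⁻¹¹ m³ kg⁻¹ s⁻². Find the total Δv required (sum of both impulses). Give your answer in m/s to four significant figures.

Δv_total ≈ 784.4 m/s

μ = GM = 6.674×10⁻¹¹ × 7.348×10²² = 4.904×10¹² m³/s².
r₁ = 1768 km = 1.768×10⁶ m.
r₂ = 8232 km = 8.232×10⁶ m.
Transfer ellipse a_t = (r₁ + r₂)/2 = 5.000×10⁶ m.
At r₁: circular v_c1 = √(μ/r₁) = 1665 m/s; transfer-perilune v_p = √[μ(2/r₁ − 1/a_t)] = 2137 m/s.
Δv₁ = v_p − v_c1 = 471.5 m/s.
At r₂: circular v_c2 = √(μ/r₂) = 771.8 m/s; transfer-apolune v_a = √[μ(2/r₂ − 1/a_t)] = 459.0 m/s.
Δv₂ = v_c2 − v_a = 312.9 m/s.
Total Δv = Δv₁ + Δv₂ = 784.4 m/s.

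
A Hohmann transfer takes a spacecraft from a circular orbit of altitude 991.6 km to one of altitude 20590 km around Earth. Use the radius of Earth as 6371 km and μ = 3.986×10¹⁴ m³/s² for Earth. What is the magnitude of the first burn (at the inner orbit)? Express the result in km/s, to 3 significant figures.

r₁ = 6371 + 991.6 = 7362.6 km = 7.3626×10⁶ m.
r₂ = 6371 + 20590 = 26961 km = 2.6961×10⁷ m.
Transfer ellipse a_t = (r₁ + r₂)/2 = 1.716×10⁷ m.
At r₁: circular v_c1 = √(μ/r₁) = 7358 m/s; transfer-perigee v_p = √[μ(2/r₁ − 1/a_t)] = 9222 m/s.
Δv₁ = v_p − v_c1 = 1864 m/s.
= 1.864 km/s.

Δv ≈ 1.86 km/s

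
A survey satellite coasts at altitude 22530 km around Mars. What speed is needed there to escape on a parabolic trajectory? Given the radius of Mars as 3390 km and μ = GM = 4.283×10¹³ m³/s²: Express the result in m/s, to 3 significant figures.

r = 3390 + 22530 = 25920 km = 2.5920×10⁷ m.
Escape speed v_esc = √(2μ/r) = √(2 × 4.283×10¹³ / 2.592×10⁷) = √(3.305×10⁶) = 1818 m/s.

v_esc ≈ 1820 m/s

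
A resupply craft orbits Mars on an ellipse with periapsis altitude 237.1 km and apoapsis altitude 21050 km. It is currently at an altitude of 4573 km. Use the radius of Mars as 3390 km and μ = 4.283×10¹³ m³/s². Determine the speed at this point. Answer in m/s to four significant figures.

r_p = 3390 + 237.1 = 3627.1 km = 3.6271×10⁶ m.
r_a = 3390 + 21050 = 24440 km = 2.4440×10⁷ m.
r = 3390 + 4573 = 7963.0 km = 7.963×10⁶ m.
Semi-major axis a = (r_p + r_a)/2 = 14034 km = 1.403×10⁷ m.
Vis-viva: v² = μ(2/r − 1/a) = 4.283×10¹³ × (2.512×10⁻⁷ − 7.126×10⁻⁸) = 7.705×10⁶ m²/s².
v = 2776 m/s.

v ≈ 2776 m/s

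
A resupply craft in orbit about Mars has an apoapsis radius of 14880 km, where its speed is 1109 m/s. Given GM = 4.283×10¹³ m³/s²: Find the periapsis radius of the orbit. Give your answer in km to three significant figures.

periapsis radius ≈ 4040 km

r_a = 1.488×10⁷ m.
Specific energy ε = v²/2 − μ/r = -2.263×10⁶ J/kg, so a = −μ/(2ε) = 9.461×10⁶ m.
The apsides satisfy r_p + r_a = 2a, so the periapsis radius is 2a − r_a = 4.043×10⁶ m = 4042.7 km.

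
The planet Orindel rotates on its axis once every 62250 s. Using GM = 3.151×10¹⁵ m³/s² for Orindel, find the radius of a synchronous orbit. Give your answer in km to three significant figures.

A synchronous orbit has period T, so by Kepler's third law a = (μT²/4π²)^(1/3).
μT²/4π² = 3.151×10¹⁵ × (6.225×10⁴)² / 39.48 = 3.093×10²³ m³.
a = 6.763×10⁷ m = 67627 km.

r_sync ≈ 67600 km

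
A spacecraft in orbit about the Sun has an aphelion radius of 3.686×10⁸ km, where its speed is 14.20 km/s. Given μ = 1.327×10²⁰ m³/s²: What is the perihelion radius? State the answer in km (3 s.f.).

r_a = 3.686×10¹¹ m.
Specific energy ε = v²/2 − μ/r = -2.592×10⁸ J/kg, so a = −μ/(2ε) = 2.560×10¹¹ m.
The apsides satisfy r_p + r_a = 2a, so the perihelion radius is 2a − r_a = 1.434×10¹¹ m = 1.4338×10⁸ km.

perihelion radius ≈ 1.43×10⁸ km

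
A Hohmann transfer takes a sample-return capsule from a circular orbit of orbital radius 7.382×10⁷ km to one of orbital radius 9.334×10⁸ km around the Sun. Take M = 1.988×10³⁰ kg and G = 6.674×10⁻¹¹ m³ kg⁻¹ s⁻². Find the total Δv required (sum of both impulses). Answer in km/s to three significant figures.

μ = GM = 6.674×10⁻¹¹ × 1.988×10³⁰ = 1.327×10²⁰ m³/s².
r₁ = 7.382×10⁷ km = 7.382×10¹⁰ m.
r₂ = 9.334×10⁸ km = 9.334×10¹¹ m.
Transfer ellipse a_t = (r₁ + r₂)/2 = 5.036×10¹¹ m.
At r₁: circular v_c1 = √(μ/r₁) = 42390 m/s; transfer-perihelion v_p = √[μ(2/r₁ − 1/a_t)] = 57720 m/s.
Δv₁ = v_p − v_c1 = 15320 m/s.
At r₂: circular v_c2 = √(μ/r₂) = 11920 m/s; transfer-aphelion v_a = √[μ(2/r₂ − 1/a_t)] = 4565 m/s.
Δv₂ = v_c2 − v_a = 7358 m/s.
Total Δv = Δv₁ + Δv₂ = 22680 m/s = 22.68 km/s.

Δv_total ≈ 22.7 km/s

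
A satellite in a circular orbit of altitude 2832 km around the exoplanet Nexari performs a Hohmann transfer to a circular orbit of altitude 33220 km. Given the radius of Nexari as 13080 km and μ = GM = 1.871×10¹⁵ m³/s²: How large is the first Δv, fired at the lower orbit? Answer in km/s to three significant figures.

Δv ≈ 2.39 km/s

r₁ = 13080 + 2832 = 15912 km = 1.5912×10⁷ m.
r₂ = 13080 + 33220 = 46300 km = 4.6300×10⁷ m.
Transfer ellipse a_t = (r₁ + r₂)/2 = 3.111×10⁷ m.
At r₁: circular v_c1 = √(μ/r₁) = 10840 m/s; transfer-periapsis v_p = √[μ(2/r₁ − 1/a_t)] = 13230 m/s.
Δv₁ = v_p − v_c1 = 2386 m/s.
= 2.386 km/s.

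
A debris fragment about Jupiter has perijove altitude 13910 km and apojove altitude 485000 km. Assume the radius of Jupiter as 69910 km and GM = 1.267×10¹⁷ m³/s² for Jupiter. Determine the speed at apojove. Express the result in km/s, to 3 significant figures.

r_p = 69910 + 13910 = 83820 km = 8.3820×10⁷ m.
r_a = 69910 + 485000 = 554910 km = 5.5491×10⁸ m.
Semi-major axis a = (r_p + r_a)/2 = 3.1936×10⁵ km = 3.194×10⁸ m.
Vis-viva: v² = μ(2/r − 1/a) = 1.267×10¹⁷ × (3.604×10⁻⁹ − 3.131×10⁻⁹) = 5.993×10⁷ m²/s².
v = 7741 m/s = 7.741 km/s.

v ≈ 7.74 km/s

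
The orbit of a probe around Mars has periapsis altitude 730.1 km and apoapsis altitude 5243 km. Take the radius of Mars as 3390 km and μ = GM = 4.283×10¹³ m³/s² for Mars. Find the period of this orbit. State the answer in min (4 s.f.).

T ≈ 257.7 min

r_p = 3390 + 730.1 = 4120.1 km = 4.1201×10⁶ m.
r_a = 3390 + 5243 = 8633.0 km = 8.6330×10⁶ m.
Semi-major axis a = (r_p + r_a)/2 = (4120.1 + 8633.0)/2 = 6376.6 km = 6.377×10⁶ m.
By Kepler's third law T = 2π√(a³/μ) = 2π × 2.460×10³ = 1.546×10⁴ s.
= 257.7 min.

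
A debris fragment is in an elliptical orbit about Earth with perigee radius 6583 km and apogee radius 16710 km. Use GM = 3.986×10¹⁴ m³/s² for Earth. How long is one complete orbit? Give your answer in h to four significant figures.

T ≈ 3.475 h

Semi-major axis a = (r_p + r_a)/2 = (6583.0 + 16710)/2 = 11646 km = 1.165×10⁷ m.
By Kepler's third law T = 2π√(a³/μ) = 2π × 1.991×10³ = 1.251×10⁴ s.
= 3.475 h.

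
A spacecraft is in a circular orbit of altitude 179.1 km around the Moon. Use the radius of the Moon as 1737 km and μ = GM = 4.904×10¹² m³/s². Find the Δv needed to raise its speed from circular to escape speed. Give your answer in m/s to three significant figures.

Δv ≈ 663 m/s

r = 1737 + 179.1 = 1916.1 km = 1.9161×10⁶ m.
Circular speed v_c = √(μ/r) = 1600 m/s.
Escape speed v_esc = √(2μ/r) = √2 × v_c = 2262 m/s.
Δv = v_esc − v_c = 662.7 m/s.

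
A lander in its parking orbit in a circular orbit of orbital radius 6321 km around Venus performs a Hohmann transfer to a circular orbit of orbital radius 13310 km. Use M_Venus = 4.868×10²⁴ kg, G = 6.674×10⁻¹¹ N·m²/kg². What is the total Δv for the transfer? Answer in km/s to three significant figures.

μ = GM = 6.674×10⁻¹¹ × 4.868×10²⁴ = 3.249×10¹⁴ m³/s².
r₁ = 6321 km = 6.321×10⁶ m.
r₂ = 13310 km = 1.331×10⁷ m.
Transfer ellipse a_t = (r₁ + r₂)/2 = 9.816×10⁶ m.
At r₁: circular v_c1 = √(μ/r₁) = 7169 m/s; transfer-periapsis v_p = √[μ(2/r₁ − 1/a_t)] = 8348 m/s.
Δv₁ = v_p − v_c1 = 1179 m/s.
At r₂: circular v_c2 = √(μ/r₂) = 4941 m/s; transfer-apoapsis v_a = √[μ(2/r₂ − 1/a_t)] = 3965 m/s.
Δv₂ = v_c2 − v_a = 975.8 m/s.
Total Δv = Δv₁ + Δv₂ = 2155 m/s = 2.155 km/s.

Δv_total ≈ 2.16 km/s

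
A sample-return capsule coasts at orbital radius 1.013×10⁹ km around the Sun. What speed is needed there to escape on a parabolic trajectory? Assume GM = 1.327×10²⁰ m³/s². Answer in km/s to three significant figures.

r = 1.013×10⁹ km = 1.013×10¹² m.
Escape speed v_esc = √(2μ/r) = √(2 × 1.327×10²⁰ / 1.013×10¹²) = √(2.620×10⁸) = 16190 m/s.
= 16.19 km/s.

v_esc ≈ 16.2 km/s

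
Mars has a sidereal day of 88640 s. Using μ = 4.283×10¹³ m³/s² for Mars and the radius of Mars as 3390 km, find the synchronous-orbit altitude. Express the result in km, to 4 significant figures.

A synchronous orbit has period T, so by Kepler's third law a = (μT²/4π²)^(1/3).
μT²/4π² = 4.283×10¹³ × (8.864×10⁴)² / 39.48 = 8.524×10²¹ m³.
a = 2.043×10⁷ m = 20428 km.
Altitude h = a − R = 20428 − 3390 = 17038 km.

h_sync ≈ 17040 km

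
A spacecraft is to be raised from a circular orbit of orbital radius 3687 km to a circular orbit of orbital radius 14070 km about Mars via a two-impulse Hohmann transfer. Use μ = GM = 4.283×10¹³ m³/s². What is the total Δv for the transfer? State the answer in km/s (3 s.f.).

Δv_total ≈ 1.50 km/s

r₁ = 3687 km = 3.687×10⁶ m.
r₂ = 14070 km = 1.407×10⁷ m.
Transfer ellipse a_t = (r₁ + r₂)/2 = 8.878×10⁶ m.
At r₁: circular v_c1 = √(μ/r₁) = 3408 m/s; transfer-periapsis v_p = √[μ(2/r₁ − 1/a_t)] = 4291 m/s.
Δv₁ = v_p − v_c1 = 882.3 m/s.
At r₂: circular v_c2 = √(μ/r₂) = 1745 m/s; transfer-apoapsis v_a = √[μ(2/r₂ − 1/a_t)] = 1124 m/s.
Δv₂ = v_c2 − v_a = 620.4 m/s.
Total Δv = Δv₁ + Δv₂ = 1503 m/s = 1.503 km/s.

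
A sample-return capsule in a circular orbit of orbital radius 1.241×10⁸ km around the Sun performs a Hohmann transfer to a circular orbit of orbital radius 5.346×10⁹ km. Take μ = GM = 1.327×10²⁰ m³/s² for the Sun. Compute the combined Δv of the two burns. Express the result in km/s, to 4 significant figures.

Δv_total ≈ 16.94 km/s

r₁ = 1.241×10⁸ km = 1.241×10¹¹ m.
r₂ = 5.346×10⁹ km = 5.346×10¹² m.
Transfer ellipse a_t = (r₁ + r₂)/2 = 2.735×10¹² m.
At r₁: circular v_c1 = √(μ/r₁) = 32700 m/s; transfer-perihelion v_p = √[μ(2/r₁ − 1/a_t)] = 45720 m/s.
Δv₁ = v_p − v_c1 = 13020 m/s.
At r₂: circular v_c2 = √(μ/r₂) = 4982 m/s; transfer-aphelion v_a = √[μ(2/r₂ − 1/a_t)] = 1061 m/s.
Δv₂ = v_c2 − v_a = 3921 m/s.
Total Δv = Δv₁ + Δv₂ = 16940 m/s = 16.94 km/s.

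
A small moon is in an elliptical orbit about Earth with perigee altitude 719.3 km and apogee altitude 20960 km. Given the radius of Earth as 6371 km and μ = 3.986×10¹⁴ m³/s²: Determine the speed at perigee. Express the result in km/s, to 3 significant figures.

v ≈ 9.45 km/s

r_p = 6371 + 719.3 = 7090.3 km = 7.0903×10⁶ m.
r_a = 6371 + 20960 = 27331 km = 2.7331×10⁷ m.
Semi-major axis a = (r_p + r_a)/2 = 17211 km = 1.721×10⁷ m.
Vis-viva: v² = μ(2/r − 1/a) = 3.986×10¹⁴ × (2.821×10⁻⁷ − 5.810×10⁻⁸) = 8.928×10⁷ m²/s².
v = 9449 m/s = 9.449 km/s.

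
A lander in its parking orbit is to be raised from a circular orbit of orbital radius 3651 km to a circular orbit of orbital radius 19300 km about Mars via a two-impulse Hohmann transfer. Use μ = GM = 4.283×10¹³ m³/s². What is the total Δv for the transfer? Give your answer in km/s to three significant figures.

r₁ = 3651 km = 3.651×10⁶ m.
r₂ = 19300 km = 1.930×10⁷ m.
Transfer ellipse a_t = (r₁ + r₂)/2 = 1.148×10⁷ m.
At r₁: circular v_c1 = √(μ/r₁) = 3425 m/s; transfer-periapsis v_p = √[μ(2/r₁ − 1/a_t)] = 4442 m/s.
Δv₁ = v_p − v_c1 = 1017 m/s.
At r₂: circular v_c2 = √(μ/r₂) = 1490 m/s; transfer-apoapsis v_a = √[μ(2/r₂ − 1/a_t)] = 840.3 m/s.
Δv₂ = v_c2 − v_a = 649.4 m/s.
Total Δv = Δv₁ + Δv₂ = 1666 m/s = 1.666 km/s.

Δv_total ≈ 1.67 km/s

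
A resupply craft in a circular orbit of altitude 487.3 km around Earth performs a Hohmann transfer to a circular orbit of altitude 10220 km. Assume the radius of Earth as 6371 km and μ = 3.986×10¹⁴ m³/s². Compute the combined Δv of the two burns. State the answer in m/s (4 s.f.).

Δv_total ≈ 2598 m/s

r₁ = 6371 + 487.3 = 6858.3 km = 6.8583×10⁶ m.
r₂ = 6371 + 10220 = 16591 km = 1.6591×10⁷ m.
Transfer ellipse a_t = (r₁ + r₂)/2 = 1.172×10⁷ m.
At r₁: circular v_c1 = √(μ/r₁) = 7624 m/s; transfer-perigee v_p = √[μ(2/r₁ − 1/a_t)] = 9069 m/s.
Δv₁ = v_p − v_c1 = 1445 m/s.
At r₂: circular v_c2 = √(μ/r₂) = 4902 m/s; transfer-apogee v_a = √[μ(2/r₂ − 1/a_t)] = 3749 m/s.
Δv₂ = v_c2 − v_a = 1153 m/s.
Total Δv = Δv₁ + Δv₂ = 2598 m/s.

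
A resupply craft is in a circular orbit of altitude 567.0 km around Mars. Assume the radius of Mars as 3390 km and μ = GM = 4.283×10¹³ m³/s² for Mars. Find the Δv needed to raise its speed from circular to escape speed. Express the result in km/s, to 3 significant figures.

Δv ≈ 1.36 km/s

r = 3390 + 567.0 = 3957.0 km = 3.9570×10⁶ m.
Circular speed v_c = √(μ/r) = 3290 m/s.
Escape speed v_esc = √(2μ/r) = √2 × v_c = 4653 m/s.
Δv = v_esc − v_c = 1363 m/s = 1.363 km/s.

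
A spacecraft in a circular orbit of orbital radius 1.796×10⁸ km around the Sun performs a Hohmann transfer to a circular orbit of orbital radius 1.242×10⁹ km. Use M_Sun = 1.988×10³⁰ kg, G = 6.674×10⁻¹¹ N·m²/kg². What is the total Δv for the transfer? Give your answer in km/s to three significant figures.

Δv_total ≈ 13.9 km/s

μ = GM = 6.674×10⁻¹¹ × 1.988×10³⁰ = 1.327×10²⁰ m³/s².
r₁ = 1.796×10⁸ km = 1.796×10¹¹ m.
r₂ = 1.242×10⁹ km = 1.242×10¹² m.
Transfer ellipse a_t = (r₁ + r₂)/2 = 7.108×10¹¹ m.
At r₁: circular v_c1 = √(μ/r₁) = 27180 m/s; transfer-perihelion v_p = √[μ(2/r₁ − 1/a_t)] = 35930 m/s.
Δv₁ = v_p − v_c1 = 8748 m/s.
At r₂: circular v_c2 = √(μ/r₂) = 10340 m/s; transfer-aphelion v_a = √[μ(2/r₂ − 1/a_t)] = 5195 m/s.
Δv₂ = v_c2 − v_a = 5140 m/s.
Total Δv = Δv₁ + Δv₂ = 13890 m/s = 13.89 km/s.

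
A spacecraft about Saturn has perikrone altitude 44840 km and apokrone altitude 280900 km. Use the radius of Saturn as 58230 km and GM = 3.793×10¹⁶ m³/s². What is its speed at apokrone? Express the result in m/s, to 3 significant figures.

r_p = 58230 + 44840 = 103070 km = 1.0307×10⁸ m.
r_a = 58230 + 280900 = 339130 km = 3.3913×10⁸ m.
Semi-major axis a = (r_p + r_a)/2 = 2.2110×10⁵ km = 2.211×10⁸ m.
Vis-viva: v² = μ(2/r − 1/a) = 3.793×10¹⁶ × (5.897×10⁻⁹ − 4.523×10⁻⁹) = 5.214×10⁷ m²/s².
v = 7221 m/s.

v ≈ 7220 m/s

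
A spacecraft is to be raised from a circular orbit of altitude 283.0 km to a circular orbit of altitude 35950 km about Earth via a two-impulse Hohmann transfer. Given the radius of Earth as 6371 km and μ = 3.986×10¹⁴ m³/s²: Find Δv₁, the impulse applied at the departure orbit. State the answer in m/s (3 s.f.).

Δv ≈ 2440 m/s

r₁ = 6371 + 283.0 = 6654.0 km = 6.6540×10⁶ m.
r₂ = 6371 + 35950 = 42321 km = 4.2321×10⁷ m.
Transfer ellipse a_t = (r₁ + r₂)/2 = 2.449×10⁷ m.
At r₁: circular v_c1 = √(μ/r₁) = 7740 m/s; transfer-perigee v_p = √[μ(2/r₁ − 1/a_t)] = 10170 m/s.
Δv₁ = v_p − v_c1 = 2435 m/s.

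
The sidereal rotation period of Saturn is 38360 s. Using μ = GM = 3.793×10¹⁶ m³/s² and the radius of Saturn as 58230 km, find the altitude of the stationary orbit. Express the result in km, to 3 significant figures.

h_sync ≈ 54000 km

A synchronous orbit has period T, so by Kepler's third law a = (μT²/4π²)^(1/3).
μT²/4π² = 3.793×10¹⁶ × (3.836×10⁴)² / 39.48 = 1.414×10²⁴ m³.
a = 1.122×10⁸ m = 1.1223×10⁵ km.
Altitude h = a − R = 1.1223×10⁵ − 58230 = 54005 km.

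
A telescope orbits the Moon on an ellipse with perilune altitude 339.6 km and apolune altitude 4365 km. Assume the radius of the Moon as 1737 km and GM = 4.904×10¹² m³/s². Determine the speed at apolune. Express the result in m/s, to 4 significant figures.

v ≈ 638.8 m/s

r_p = 1737 + 339.6 = 2076.6 km = 2.0766×10⁶ m.
r_a = 1737 + 4365 = 6102.0 km = 6.1020×10⁶ m.
Semi-major axis a = (r_p + r_a)/2 = 4089.3 km = 4.089×10⁶ m.
Vis-viva: v² = μ(2/r − 1/a) = 4.904×10¹² × (3.278×10⁻⁷ − 2.445×10⁻⁷) = 4.081×10⁵ m²/s².
v = 638.8 m/s.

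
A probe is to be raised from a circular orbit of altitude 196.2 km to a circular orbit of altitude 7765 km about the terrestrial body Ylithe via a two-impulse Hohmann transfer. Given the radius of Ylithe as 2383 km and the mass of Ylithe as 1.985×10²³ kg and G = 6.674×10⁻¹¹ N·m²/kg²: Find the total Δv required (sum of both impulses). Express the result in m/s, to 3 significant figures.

μ = GM = 6.674×10⁻¹¹ × 1.985×10²³ = 1.325×10¹³ m³/s².
r₁ = 2383 + 196.2 = 2579.2 km = 2.5792×10⁶ m.
r₂ = 2383 + 7765 = 10148 km = 1.0148×10⁷ m.
Transfer ellipse a_t = (r₁ + r₂)/2 = 6.364×10⁶ m.
At r₁: circular v_c1 = √(μ/r₁) = 2266 m/s; transfer-periapsis v_p = √[μ(2/r₁ − 1/a_t)] = 2862 m/s.
Δv₁ = v_p − v_c1 = 595.6 m/s.
At r₂: circular v_c2 = √(μ/r₂) = 1143 m/s; transfer-apoapsis v_a = √[μ(2/r₂ − 1/a_t)] = 727.4 m/s.
Δv₂ = v_c2 − v_a = 415.2 m/s.
Total Δv = Δv₁ + Δv₂ = 1011 m/s.

Δv_total ≈ 1010 m/s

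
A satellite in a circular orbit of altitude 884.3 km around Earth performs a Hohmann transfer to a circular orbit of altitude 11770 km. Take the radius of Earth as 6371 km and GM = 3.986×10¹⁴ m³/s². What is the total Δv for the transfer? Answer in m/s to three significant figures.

r₁ = 6371 + 884.3 = 7255.3 km = 7.2553×10⁶ m.
r₂ = 6371 + 11770 = 18141 km = 1.8141×10⁷ m.
Transfer ellipse a_t = (r₁ + r₂)/2 = 1.270×10⁷ m.
At r₁: circular v_c1 = √(μ/r₁) = 7412 m/s; transfer-perigee v_p = √[μ(2/r₁ − 1/a_t)] = 8859 m/s.
Δv₁ = v_p − v_c1 = 1447 m/s.
At r₂: circular v_c2 = √(μ/r₂) = 4687 m/s; transfer-apogee v_a = √[μ(2/r₂ − 1/a_t)] = 3543 m/s.
Δv₂ = v_c2 − v_a = 1144 m/s.
Total Δv = Δv₁ + Δv₂ = 2592 m/s.

Δv_total ≈ 2590 m/s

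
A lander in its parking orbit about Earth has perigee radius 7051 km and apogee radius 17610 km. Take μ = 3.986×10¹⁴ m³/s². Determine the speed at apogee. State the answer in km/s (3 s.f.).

Semi-major axis a = (r_p + r_a)/2 = 12330 km = 1.233×10⁷ m.
Vis-viva: v² = μ(2/r − 1/a) = 3.986×10¹⁴ × (1.136×10⁻⁷ − 8.110×10⁻⁸) = 1.294×10⁷ m²/s².
v = 3598 m/s = 3.598 km/s.

v ≈ 3.60 km/s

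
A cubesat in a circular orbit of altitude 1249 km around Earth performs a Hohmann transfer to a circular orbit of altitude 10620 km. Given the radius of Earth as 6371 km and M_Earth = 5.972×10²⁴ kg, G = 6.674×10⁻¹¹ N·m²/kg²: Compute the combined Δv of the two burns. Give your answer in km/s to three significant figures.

μ = GM = 6.674×10⁻¹¹ × 5.972×10²⁴ = 3.986×10¹⁴ m³/s².
r₁ = 6371 + 1249 = 7620.0 km = 7.6200×10⁶ m.
r₂ = 6371 + 10620 = 16991 km = 1.6991×10⁷ m.
Transfer ellipse a_t = (r₁ + r₂)/2 = 1.231×10⁷ m.
At r₁: circular v_c1 = √(μ/r₁) = 7232 m/s; transfer-perigee v_p = √[μ(2/r₁ − 1/a_t)] = 8498 m/s.
Δv₁ = v_p − v_c1 = 1266 m/s.
At r₂: circular v_c2 = √(μ/r₂) = 4843 m/s; transfer-apogee v_a = √[μ(2/r₂ − 1/a_t)] = 3811 m/s.
Δv₂ = v_c2 − v_a = 1032 m/s.
Total Δv = Δv₁ + Δv₂ = 2298 m/s = 2.298 km/s.

Δv_total ≈ 2.30 km/s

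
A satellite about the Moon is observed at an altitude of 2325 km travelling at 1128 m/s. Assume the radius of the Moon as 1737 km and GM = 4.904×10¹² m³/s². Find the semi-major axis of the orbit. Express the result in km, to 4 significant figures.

r = 1737 + 2325 = 4062.0 km = 4.062×10⁶ m.
Specific orbital energy ε = v²/2 − μ/r = (1128)²/2 − 4.904×10¹²/4.062×10⁶ = -5.711×10⁵ J/kg.
Since ε = −μ/(2a), a = −μ/(2ε) = 4.294×10⁶ m = 4293.5 km.

a ≈ 4294 km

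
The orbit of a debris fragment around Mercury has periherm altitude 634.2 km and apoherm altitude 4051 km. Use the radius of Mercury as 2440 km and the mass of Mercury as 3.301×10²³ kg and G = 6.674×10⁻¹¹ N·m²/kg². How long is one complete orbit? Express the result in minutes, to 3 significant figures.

μ = GM = 6.674×10⁻¹¹ × 3.301×10²³ = 2.203×10¹³ m³/s².
r_p = 2440 + 634.2 = 3074.2 km = 3.0742×10⁶ m.
r_a = 2440 + 4051 = 6491.0 km = 6.4910×10⁶ m.
Semi-major axis a = (r_p + r_a)/2 = (3074.2 + 6491.0)/2 = 4782.6 km = 4.783×10⁶ m.
By Kepler's third law T = 2π√(a³/μ) = 2π × 2.228×10³ = 1.400×10⁴ s.
= 233.4 minutes.

T ≈ 233 minutes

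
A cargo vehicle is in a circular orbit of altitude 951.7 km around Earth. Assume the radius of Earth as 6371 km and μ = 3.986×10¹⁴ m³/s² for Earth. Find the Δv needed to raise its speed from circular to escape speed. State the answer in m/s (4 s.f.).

Δv ≈ 3056 m/s

r = 6371 + 951.7 = 7322.7 km = 7.3227×10⁶ m.
Circular speed v_c = √(μ/r) = 7378 m/s.
Escape speed v_esc = √(2μ/r) = √2 × v_c = 10430 m/s.
Δv = v_esc − v_c = 3056 m/s.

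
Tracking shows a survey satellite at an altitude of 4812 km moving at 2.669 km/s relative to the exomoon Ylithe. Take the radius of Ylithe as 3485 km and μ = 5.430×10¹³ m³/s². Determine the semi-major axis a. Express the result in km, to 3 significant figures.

a ≈ 9100 km

r = 3485 + 4812 = 8297.0 km = 8.297×10⁶ m.
Vis-viva rearranged: 1/a = 2/r − v²/μ = 2.411×10⁻⁷ − 1.312×10⁻⁷ = 1.099×10⁻⁷ m⁻¹.
a = 9.102×10⁶ m = 9102.3 km.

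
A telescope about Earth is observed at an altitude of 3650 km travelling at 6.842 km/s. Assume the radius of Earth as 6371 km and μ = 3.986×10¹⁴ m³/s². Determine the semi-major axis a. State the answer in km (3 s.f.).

r = 6371 + 3650 = 10021 km = 1.002×10⁷ m.
Specific orbital energy ε = v²/2 − μ/r = (6842)²/2 − 3.986×10¹⁴/1.002×10⁷ = -1.637×10⁷ J/kg.
Since ε = −μ/(2a), a = −μ/(2ε) = 1.217×10⁷ m = 12175 km.

a ≈ 12200 km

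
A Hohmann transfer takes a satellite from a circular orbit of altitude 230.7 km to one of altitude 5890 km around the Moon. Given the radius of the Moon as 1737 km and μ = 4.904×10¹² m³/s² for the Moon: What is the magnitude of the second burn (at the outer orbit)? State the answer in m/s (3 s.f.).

Δv ≈ 288 m/s

r₁ = 1737 + 230.7 = 1967.7 km = 1.9677×10⁶ m.
r₂ = 1737 + 5890 = 7627.0 km = 7.6270×10⁶ m.
Transfer ellipse a_t = (r₁ + r₂)/2 = 4.797×10⁶ m.
At r₁: circular v_c1 = √(μ/r₁) = 1579 m/s; transfer-perilune v_p = √[μ(2/r₁ − 1/a_t)] = 1991 m/s.
At r₂: circular v_c2 = √(μ/r₂) = 801.9 m/s; transfer-apolune v_a = √[μ(2/r₂ − 1/a_t)] = 513.5 m/s.
Δv₂ = v_c2 − v_a = 288.3 m/s.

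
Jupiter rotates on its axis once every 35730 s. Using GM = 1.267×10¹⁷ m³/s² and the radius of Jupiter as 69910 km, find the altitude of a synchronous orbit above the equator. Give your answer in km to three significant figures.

h_sync ≈ 90100 km

A synchronous orbit has period T, so by Kepler's third law a = (μT²/4π²)^(1/3).
μT²/4π² = 1.267×10¹⁷ × (3.573×10⁴)² / 39.48 = 4.097×10²⁴ m³.
a = 1.600×10⁸ m = 1.6002×10⁵ km.
Altitude h = a − R = 1.6002×10⁵ − 69910 = 90105 km.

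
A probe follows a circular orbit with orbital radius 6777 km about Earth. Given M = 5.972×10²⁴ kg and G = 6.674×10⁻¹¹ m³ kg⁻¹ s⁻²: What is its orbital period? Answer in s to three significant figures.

μ = GM = 6.674×10⁻¹¹ × 5.972×10²⁴ = 3.986×10¹⁴ m³/s².
r = 6777 km = 6.777×10⁶ m.
Kepler's third law: T = 2π√(r³/μ) = 2π√((6.777×10⁶)³ / 3.986×10¹⁴).
r³/μ = 7.809×10⁵ s², so T = 2π × 8.837×10² = 5.552×10³ s.

T ≈ 5550 s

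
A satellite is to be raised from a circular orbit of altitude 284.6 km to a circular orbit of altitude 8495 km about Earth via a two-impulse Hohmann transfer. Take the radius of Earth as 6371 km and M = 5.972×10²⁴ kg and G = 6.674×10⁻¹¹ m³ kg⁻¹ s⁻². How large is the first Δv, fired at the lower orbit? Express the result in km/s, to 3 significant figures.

μ = GM = 6.674×10⁻¹¹ × 5.972×10²⁴ = 3.986×10¹⁴ m³/s².
r₁ = 6371 + 284.6 = 6655.6 km = 6.6556×10⁶ m.
r₂ = 6371 + 8495 = 14866 km = 1.4866×10⁷ m.
Transfer ellipse a_t = (r₁ + r₂)/2 = 1.076×10⁷ m.
At r₁: circular v_c1 = √(μ/r₁) = 7739 m/s; transfer-perigee v_p = √[μ(2/r₁ − 1/a_t)] = 9096 m/s.
Δv₁ = v_p − v_c1 = 1357 m/s.
= 1.357 km/s.

Δv ≈ 1.36 km/s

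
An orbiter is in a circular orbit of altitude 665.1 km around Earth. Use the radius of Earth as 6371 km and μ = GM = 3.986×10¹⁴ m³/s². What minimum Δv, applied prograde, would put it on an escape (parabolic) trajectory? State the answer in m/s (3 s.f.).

Δv ≈ 3120 m/s

r = 6371 + 665.1 = 7036.1 km = 7.0361×10⁶ m.
Circular speed v_c = √(μ/r) = 7527 m/s.
Escape speed v_esc = √(2μ/r) = √2 × v_c = 10640 m/s.
Δv = v_esc − v_c = 3118 m/s.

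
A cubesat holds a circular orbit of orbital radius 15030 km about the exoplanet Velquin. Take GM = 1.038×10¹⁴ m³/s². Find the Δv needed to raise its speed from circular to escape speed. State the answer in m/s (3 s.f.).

Δv ≈ 1090 m/s

r = 15030 km = 1.503×10⁷ m.
Circular speed v_c = √(μ/r) = 2628 m/s.
Escape speed v_esc = √(2μ/r) = √2 × v_c = 3717 m/s.
Δv = v_esc − v_c = 1089 m/s.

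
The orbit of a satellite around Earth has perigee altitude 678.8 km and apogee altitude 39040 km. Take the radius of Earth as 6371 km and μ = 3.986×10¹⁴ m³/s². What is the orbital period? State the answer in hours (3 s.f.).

r_p = 6371 + 678.8 = 7049.8 km = 7.0498×10⁶ m.
r_a = 6371 + 39040 = 45411 km = 4.5411×10⁷ m.
Semi-major axis a = (r_p + r_a)/2 = (7049.8 + 45411)/2 = 26230 km = 2.623×10⁷ m.
By Kepler's third law T = 2π√(a³/μ) = 2π × 6.729×10³ = 4.228×10⁴ s.
= 11.74 hours.

T ≈ 11.7 hours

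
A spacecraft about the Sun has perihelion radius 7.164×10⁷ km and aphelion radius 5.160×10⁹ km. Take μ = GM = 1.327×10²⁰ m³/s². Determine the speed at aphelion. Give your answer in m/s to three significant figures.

Semi-major axis a = (r_p + r_a)/2 = 2.6158×10⁹ km = 2.616×10¹² m.
Vis-viva: v² = μ(2/r − 1/a) = 1.327×10²⁰ × (3.876×10⁻¹³ − 3.823×10⁻¹³) = 7.043×10⁵ m²/s².
v = 839.2 m/s.

v ≈ 839 m/s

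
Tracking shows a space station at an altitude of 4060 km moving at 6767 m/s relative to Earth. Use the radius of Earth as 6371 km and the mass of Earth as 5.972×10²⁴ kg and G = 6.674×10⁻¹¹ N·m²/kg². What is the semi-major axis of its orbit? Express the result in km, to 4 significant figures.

μ = GM = 6.674×10⁻¹¹ × 5.972×10²⁴ = 3.986×10¹⁴ m³/s².
r = 6371 + 4060 = 10431 km = 1.043×10⁷ m.
Vis-viva rearranged: 1/a = 2/r − v²/μ = 1.917×10⁻⁷ − 1.149×10⁻⁷ = 7.685×10⁻⁸ m⁻¹.
a = 1.301×10⁷ m = 13013 km.

a ≈ 13010 km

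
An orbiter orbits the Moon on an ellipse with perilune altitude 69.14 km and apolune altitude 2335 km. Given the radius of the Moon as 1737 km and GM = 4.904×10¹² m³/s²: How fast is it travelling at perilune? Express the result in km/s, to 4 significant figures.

r_p = 1737 + 69.14 = 1806.1 km = 1.8061×10⁶ m.
r_a = 1737 + 2335 = 4072.0 km = 4.0720×10⁶ m.
Semi-major axis a = (r_p + r_a)/2 = 2939.1 km = 2.939×10⁶ m.
Vis-viva: v² = μ(2/r − 1/a) = 4.904×10¹² × (1.107×10⁻⁶ − 3.402×10⁻⁷) = 3.762×10⁶ m²/s².
v = 1940 m/s = 1.940 km/s.

v ≈ 1.940 km/s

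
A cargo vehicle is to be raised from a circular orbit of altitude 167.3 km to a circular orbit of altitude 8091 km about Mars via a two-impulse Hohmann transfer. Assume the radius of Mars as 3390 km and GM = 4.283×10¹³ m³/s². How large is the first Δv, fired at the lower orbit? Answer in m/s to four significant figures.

r₁ = 3390 + 167.3 = 3557.3 km = 3.5573×10⁶ m.
r₂ = 3390 + 8091 = 11481 km = 1.1481×10⁷ m.
Transfer ellipse a_t = (r₁ + r₂)/2 = 7.519×10⁶ m.
At r₁: circular v_c1 = √(μ/r₁) = 3470 m/s; transfer-periapsis v_p = √[μ(2/r₁ − 1/a_t)] = 4288 m/s.
Δv₁ = v_p − v_c1 = 817.8 m/s.

Δv ≈ 817.8 m/s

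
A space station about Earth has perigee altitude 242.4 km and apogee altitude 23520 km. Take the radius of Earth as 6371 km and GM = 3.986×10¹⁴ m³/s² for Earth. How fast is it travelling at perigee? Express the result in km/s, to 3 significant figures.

v ≈ 9.94 km/s

r_p = 6371 + 242.4 = 6613.4 km = 6.6134×10⁶ m.
r_a = 6371 + 23520 = 29891 km = 2.9891×10⁷ m.
Semi-major axis a = (r_p + r_a)/2 = 18252 km = 1.825×10⁷ m.
Vis-viva: v² = μ(2/r − 1/a) = 3.986×10¹⁴ × (3.024×10⁻⁷ − 5.479×10⁻⁸) = 9.870×10⁷ m²/s².
v = 9935 m/s = 9.935 km/s.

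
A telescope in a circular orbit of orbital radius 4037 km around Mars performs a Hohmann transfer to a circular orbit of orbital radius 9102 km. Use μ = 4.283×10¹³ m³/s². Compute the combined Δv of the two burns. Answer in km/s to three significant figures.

Δv_total ≈ 1.05 km/s

r₁ = 4037 km = 4.037×10⁶ m.
r₂ = 9102 km = 9.102×10⁶ m.
Transfer ellipse a_t = (r₁ + r₂)/2 = 6.570×10⁶ m.
At r₁: circular v_c1 = √(μ/r₁) = 3257 m/s; transfer-periapsis v_p = √[μ(2/r₁ − 1/a_t)] = 3834 m/s.
Δv₁ = v_p − v_c1 = 576.8 m/s.
At r₂: circular v_c2 = √(μ/r₂) = 2169 m/s; transfer-apoapsis v_a = √[μ(2/r₂ − 1/a_t)] = 1700 m/s.
Δv₂ = v_c2 − v_a = 468.8 m/s.
Total Δv = Δv₁ + Δv₂ = 1046 m/s = 1.046 km/s.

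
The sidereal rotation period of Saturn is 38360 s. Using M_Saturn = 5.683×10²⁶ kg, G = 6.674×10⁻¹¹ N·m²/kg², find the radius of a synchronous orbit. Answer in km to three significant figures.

μ = GM = 6.674×10⁻¹¹ × 5.683×10²⁶ = 3.793×10¹⁶ m³/s².
A synchronous orbit has period T, so by Kepler's third law a = (μT²/4π²)^(1/3).
μT²/4π² = 3.793×10¹⁶ × (3.836×10⁴)² / 39.48 = 1.414×10²⁴ m³.
a = 1.122×10⁸ m = 1.1223×10⁵ km.

r_sync ≈ 1.12×10⁵ km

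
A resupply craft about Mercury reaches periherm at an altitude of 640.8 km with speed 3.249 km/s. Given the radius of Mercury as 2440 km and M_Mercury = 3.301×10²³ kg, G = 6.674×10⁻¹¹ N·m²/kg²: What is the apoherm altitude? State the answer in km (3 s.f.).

apoherm altitude ≈ 6240 km

μ = GM = 6.674×10⁻¹¹ × 3.301×10²³ = 2.203×10¹³ m³/s².
r_p = 2440 + 640.8 = 3080.8 km = 3.081×10⁶ m.
Specific energy ε = v²/2 − μ/r = -1.873×10⁶ J/kg, so a = −μ/(2ε) = 5.881×10⁶ m.
The apsides satisfy r_p + r_a = 2a, so the apoherm radius is 2a − r_p = 8.681×10⁶ m = 8681.4 km.
Apoherm altitude = 8681.4 − 2440 = 6241.4 km.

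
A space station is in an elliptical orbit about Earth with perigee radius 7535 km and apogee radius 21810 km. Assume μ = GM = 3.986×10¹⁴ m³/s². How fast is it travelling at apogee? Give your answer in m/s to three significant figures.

Semi-major axis a = (r_p + r_a)/2 = 14672 km = 1.467×10⁷ m.
Vis-viva: v² = μ(2/r − 1/a) = 3.986×10¹⁴ × (9.170×10⁻⁸ − 6.815×10⁻⁸) = 9.386×10⁶ m²/s².
v = 3064 m/s.

v ≈ 3060 m/s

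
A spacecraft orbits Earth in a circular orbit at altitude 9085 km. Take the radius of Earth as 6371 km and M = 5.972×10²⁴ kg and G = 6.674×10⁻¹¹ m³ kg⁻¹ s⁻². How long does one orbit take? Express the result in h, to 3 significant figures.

μ = GM = 6.674×10⁻¹¹ × 5.972×10²⁴ = 3.986×10¹⁴ m³/s².
r = 6371 + 9085 = 15456 km = 1.5456×10⁷ m.
Kepler's third law: T = 2π√(r³/μ) = 2π√((1.546×10⁷)³ / 3.986×10¹⁴).
r³/μ = 9.264×10⁶ s², so T = 2π × 3.044×10³ = 1.912×10⁴ s.
Converting: 1.912×10⁴ s ÷ 3600 = 5.312 h.

T ≈ 5.31 h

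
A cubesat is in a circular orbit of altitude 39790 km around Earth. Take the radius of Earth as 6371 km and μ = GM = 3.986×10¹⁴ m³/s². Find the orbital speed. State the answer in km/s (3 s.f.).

v ≈ 2.94 km/s

r = 6371 + 39790 = 46161 km = 4.6161×10⁷ m.
For a circular orbit v = √(μ/r) = √(3.986×10¹⁴ / 4.616×10⁷) = √(8.635×10⁶) = 2939 m/s.
That is 2.939 km/s.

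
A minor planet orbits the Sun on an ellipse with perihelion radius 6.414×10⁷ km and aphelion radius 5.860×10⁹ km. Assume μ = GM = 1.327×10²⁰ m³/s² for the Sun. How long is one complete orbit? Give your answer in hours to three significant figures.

T ≈ 772000 hours

Semi-major axis a = (r_p + r_a)/2 = (6.4140×10⁷ + 5.8600×10⁹)/2 = 2.9621×10⁹ km = 2.962×10¹² m.
By Kepler's third law T = 2π√(a³/μ) = 2π × 4.425×10⁸ = 2.781×10⁹ s.
= 7.724×10⁵ hours.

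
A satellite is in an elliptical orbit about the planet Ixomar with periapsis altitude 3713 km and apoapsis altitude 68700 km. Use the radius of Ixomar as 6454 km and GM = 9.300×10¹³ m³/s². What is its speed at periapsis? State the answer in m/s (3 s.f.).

r_p = 6454 + 3713 = 10167 km = 1.0167×10⁷ m.
r_a = 6454 + 68700 = 75154 km = 7.5154×10⁷ m.
Semi-major axis a = (r_p + r_a)/2 = 42660 km = 4.266×10⁷ m.
Vis-viva: v² = μ(2/r − 1/a) = 9.300×10¹³ × (1.967×10⁻⁷ − 2.344×10⁻⁸) = 1.611×10⁷ m²/s².
v = 4014 m/s.

v ≈ 4010 m/s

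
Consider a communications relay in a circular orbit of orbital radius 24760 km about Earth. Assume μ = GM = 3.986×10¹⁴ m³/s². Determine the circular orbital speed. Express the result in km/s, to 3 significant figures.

r = 24760 km = 2.476×10⁷ m.
For a circular orbit v = √(μ/r) = √(3.986×10¹⁴ / 2.476×10⁷) = √(1.610×10⁷) = 4012 m/s.
That is 4.012 km/s.

v ≈ 4.01 km/s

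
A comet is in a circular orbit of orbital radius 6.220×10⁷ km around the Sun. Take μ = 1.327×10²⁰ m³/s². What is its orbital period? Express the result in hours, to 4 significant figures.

T ≈ 2350 hours

r = 6.220×10⁷ km = 6.220×10¹⁰ m.
Kepler's third law: T = 2π√(r³/μ) = 2π√((6.220×10¹⁰)³ / 1.327×10²⁰).
r³/μ = 1.813×10¹² s², so T = 2π × 1.347×10⁶ = 8.461×10⁶ s.
Converting: 8.461×10⁶ s ÷ 3600 = 2350 hours.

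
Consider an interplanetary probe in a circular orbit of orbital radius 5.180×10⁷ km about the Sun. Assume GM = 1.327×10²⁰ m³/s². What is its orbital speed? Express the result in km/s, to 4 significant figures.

v ≈ 50.61 km/s

r = 5.180×10⁷ km = 5.180×10¹⁰ m.
For a circular orbit v = √(μ/r) = √(1.327×10²⁰ / 5.180×10¹⁰) = √(2.562×10⁹) = 50610 m/s.
That is 50.61 km/s.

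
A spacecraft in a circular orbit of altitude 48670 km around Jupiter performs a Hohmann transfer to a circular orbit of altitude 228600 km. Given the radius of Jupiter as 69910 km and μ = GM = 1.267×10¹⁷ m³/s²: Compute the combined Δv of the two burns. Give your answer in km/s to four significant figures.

Δv_total ≈ 11.49 km/s

r₁ = 69910 + 48670 = 118580 km = 1.1858×10⁸ m.
r₂ = 69910 + 228600 = 298510 km = 2.9851×10⁸ m.
Transfer ellipse a_t = (r₁ + r₂)/2 = 2.085×10⁸ m.
At r₁: circular v_c1 = √(μ/r₁) = 32690 m/s; transfer-perijove v_p = √[μ(2/r₁ − 1/a_t)] = 39110 m/s.
Δv₁ = v_p − v_c1 = 6420 m/s.
At r₂: circular v_c2 = √(μ/r₂) = 20600 m/s; transfer-apojove v_a = √[μ(2/r₂ − 1/a_t)] = 15540 m/s.
Δv₂ = v_c2 − v_a = 5067 m/s.
Total Δv = Δv₁ + Δv₂ = 11490 m/s = 11.49 km/s.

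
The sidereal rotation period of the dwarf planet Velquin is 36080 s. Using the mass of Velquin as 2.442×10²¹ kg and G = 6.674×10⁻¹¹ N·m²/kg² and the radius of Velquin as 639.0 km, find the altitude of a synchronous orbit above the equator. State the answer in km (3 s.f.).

h_sync ≈ 1110 km

μ = GM = 6.674×10⁻¹¹ × 2.442×10²¹ = 1.630×10¹¹ m³/s².
A synchronous orbit has period T, so by Kepler's third law a = (μT²/4π²)^(1/3).
μT²/4π² = 1.630×10¹¹ × (3.608×10⁴)² / 39.48 = 5.374×10¹⁸ m³.
a = 1.752×10⁶ m = 1751.6 km.
Altitude h = a − R = 1751.6 − 639.0 = 1112.6 km.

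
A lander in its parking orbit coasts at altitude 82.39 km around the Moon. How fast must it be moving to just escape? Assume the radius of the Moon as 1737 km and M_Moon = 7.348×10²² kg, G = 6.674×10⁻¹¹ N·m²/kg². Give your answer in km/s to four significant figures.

μ = GM = 6.674×10⁻¹¹ × 7.348×10²² = 4.904×10¹² m³/s².
r = 1737 + 82.39 = 1819.4 km = 1.8194×10⁶ m.
Escape speed v_esc = √(2μ/r) = √(2 × 4.904×10¹² / 1.819×10⁶) = √(5.391×10⁶) = 2322 m/s.
= 2.322 km/s.

v_esc ≈ 2.322 km/s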